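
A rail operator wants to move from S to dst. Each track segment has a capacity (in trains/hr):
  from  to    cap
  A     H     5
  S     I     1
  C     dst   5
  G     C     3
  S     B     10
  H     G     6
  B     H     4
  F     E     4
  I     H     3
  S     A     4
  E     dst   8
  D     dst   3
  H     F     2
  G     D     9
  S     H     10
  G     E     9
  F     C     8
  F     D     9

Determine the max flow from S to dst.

Augment S→H→G→C→dst: bottleneck 3. Total 3.
Augment S→H→G→D→dst: bottleneck 3. Total 6.
Augment S→H→F→E→dst: bottleneck 2. Total 8.
No augmenting path remains in the residual graph.

8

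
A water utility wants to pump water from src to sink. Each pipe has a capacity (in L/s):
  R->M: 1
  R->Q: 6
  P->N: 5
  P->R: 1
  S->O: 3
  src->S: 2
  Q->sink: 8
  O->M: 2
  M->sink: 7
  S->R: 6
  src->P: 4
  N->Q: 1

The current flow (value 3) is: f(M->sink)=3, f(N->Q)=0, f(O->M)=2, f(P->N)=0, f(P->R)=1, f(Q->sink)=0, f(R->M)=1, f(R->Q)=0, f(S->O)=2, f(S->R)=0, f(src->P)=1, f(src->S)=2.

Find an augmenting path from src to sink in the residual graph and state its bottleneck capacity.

Residual along src->P->N->Q->sink: src->P: 3, P->N: 5, N->Q: 1, Q->sink: 8.
Bottleneck = min = 1.

src->P->N->Q->sink, bottleneck 1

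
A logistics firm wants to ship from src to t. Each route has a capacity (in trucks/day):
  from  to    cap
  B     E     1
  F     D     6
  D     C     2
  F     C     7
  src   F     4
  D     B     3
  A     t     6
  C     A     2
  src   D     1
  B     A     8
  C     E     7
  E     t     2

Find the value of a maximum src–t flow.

Augment src->F->C->A->t: bottleneck 2. Total 2.
Augment src->F->C->E->t: bottleneck 2. Total 4.
Augment src->D->B->A->t: bottleneck 1. Total 5.
No augmenting path remains in the residual graph.

5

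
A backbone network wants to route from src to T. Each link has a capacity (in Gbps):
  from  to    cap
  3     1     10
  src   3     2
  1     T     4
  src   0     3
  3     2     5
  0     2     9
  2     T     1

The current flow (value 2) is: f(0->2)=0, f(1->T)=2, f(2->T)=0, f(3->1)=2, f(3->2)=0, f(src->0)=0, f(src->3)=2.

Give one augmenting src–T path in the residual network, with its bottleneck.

src->0->2->T, bottleneck 1

Residual along src->0->2->T: src->0: 3, 0->2: 9, 2->T: 1.
Bottleneck = min = 1.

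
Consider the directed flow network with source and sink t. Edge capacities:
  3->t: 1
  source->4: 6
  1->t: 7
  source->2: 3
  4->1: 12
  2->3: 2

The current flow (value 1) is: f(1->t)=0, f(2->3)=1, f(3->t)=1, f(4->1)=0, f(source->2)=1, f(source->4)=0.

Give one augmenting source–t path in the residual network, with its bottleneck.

Residual along source->4->1->t: source->4: 6, 4->1: 12, 1->t: 7.
Bottleneck = min = 6.

source->4->1->t, bottleneck 6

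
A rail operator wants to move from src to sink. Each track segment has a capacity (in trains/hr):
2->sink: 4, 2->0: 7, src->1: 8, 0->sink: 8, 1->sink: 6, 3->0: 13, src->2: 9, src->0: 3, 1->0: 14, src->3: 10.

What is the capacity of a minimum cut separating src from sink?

18

Max flow = 18 (via 4 augmenting paths).
In the residual at optimum, the set reachable from src is {0, 1, 2, 3, src}.
Cut edges: 2->sink (cap 4), 1->sink (cap 6), 0->sink (cap 8). Sum = 18.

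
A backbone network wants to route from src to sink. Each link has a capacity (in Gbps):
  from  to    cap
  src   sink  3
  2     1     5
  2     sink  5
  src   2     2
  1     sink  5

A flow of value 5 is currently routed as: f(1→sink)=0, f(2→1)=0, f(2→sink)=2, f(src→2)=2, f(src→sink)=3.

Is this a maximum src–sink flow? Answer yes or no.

Residual reachable from src: {src}; sink is not reachable.
Saturated cut: src→2, src→sink with total capacity 5 = current flow value. Flow is maximum.

Yes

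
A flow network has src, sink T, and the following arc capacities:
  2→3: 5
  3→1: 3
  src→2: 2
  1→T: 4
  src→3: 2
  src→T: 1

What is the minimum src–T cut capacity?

Max flow = 4 (via 3 augmenting paths).
In the residual at optimum, the set reachable from src is {2, 3, src}.
Cut edges: src→T (cap 1), 3→1 (cap 3). Sum = 4.

4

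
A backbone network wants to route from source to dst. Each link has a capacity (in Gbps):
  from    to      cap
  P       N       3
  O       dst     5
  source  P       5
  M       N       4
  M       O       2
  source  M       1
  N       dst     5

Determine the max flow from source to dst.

Augment source→P→N→dst: bottleneck 3. Total 3.
Augment source→M→N→dst: bottleneck 1. Total 4.
No augmenting path remains in the residual graph.

4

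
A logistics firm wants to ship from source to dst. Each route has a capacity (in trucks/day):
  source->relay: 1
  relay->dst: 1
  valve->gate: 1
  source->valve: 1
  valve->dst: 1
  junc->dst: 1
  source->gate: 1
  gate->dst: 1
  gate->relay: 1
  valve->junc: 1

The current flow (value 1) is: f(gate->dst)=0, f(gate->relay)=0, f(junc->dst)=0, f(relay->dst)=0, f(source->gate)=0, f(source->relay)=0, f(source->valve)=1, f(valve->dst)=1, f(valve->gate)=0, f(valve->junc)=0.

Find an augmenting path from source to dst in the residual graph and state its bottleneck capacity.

Residual along source->gate->dst: source->gate: 1, gate->dst: 1.
Bottleneck = min = 1.

source->gate->dst, bottleneck 1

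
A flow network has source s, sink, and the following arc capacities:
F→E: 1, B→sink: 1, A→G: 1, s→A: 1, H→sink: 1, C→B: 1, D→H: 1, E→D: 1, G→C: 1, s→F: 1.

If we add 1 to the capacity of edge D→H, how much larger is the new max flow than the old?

Original max flow = 2.
Edge D→H does not cross the min cut (source side {s}), so extra capacity there cannot help.
New max flow = 2. Increase = 0.

0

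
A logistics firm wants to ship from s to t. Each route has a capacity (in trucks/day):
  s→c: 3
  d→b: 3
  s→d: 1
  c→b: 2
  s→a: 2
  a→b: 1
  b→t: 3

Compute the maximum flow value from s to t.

3

Augment s→c→b→t: bottleneck 2. Total 2.
Augment s→a→b→t: bottleneck 1. Total 3.
No augmenting path remains in the residual graph.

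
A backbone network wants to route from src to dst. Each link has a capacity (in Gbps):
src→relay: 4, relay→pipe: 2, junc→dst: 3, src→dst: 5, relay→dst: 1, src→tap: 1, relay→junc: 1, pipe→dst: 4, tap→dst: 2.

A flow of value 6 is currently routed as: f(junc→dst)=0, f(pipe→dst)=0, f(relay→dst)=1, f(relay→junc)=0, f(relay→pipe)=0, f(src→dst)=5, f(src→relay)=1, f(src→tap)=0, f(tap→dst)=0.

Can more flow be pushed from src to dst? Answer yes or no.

Residual path src→tap→dst has bottleneck 1 > 0.
Pushing 1 along it raises the flow to 7, so the given flow is not maximum.

Yes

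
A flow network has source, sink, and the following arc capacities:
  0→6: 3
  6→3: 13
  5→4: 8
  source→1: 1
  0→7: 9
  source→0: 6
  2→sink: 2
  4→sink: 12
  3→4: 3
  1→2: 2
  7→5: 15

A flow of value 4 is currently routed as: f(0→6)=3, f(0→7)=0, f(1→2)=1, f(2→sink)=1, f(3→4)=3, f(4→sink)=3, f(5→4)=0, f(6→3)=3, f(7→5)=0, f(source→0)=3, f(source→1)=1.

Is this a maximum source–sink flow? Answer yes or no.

No

Residual path source→0→7→5→4→sink has bottleneck 3 > 0.
Pushing 3 along it raises the flow to 7, so the given flow is not maximum.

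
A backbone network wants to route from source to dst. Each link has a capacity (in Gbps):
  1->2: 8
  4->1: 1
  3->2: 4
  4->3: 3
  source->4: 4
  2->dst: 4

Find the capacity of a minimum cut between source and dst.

4

Max flow = 4 (via 2 augmenting paths).
In the residual at optimum, the set reachable from source is {source}.
Cut edges: source->4 (cap 4). Sum = 4.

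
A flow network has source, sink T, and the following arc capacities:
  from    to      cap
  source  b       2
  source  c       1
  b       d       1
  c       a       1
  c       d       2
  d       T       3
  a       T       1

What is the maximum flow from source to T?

2

Augment source→b→d→T: bottleneck 1. Total 1.
Augment source→c→d→T: bottleneck 1. Total 2.
No augmenting path remains in the residual graph.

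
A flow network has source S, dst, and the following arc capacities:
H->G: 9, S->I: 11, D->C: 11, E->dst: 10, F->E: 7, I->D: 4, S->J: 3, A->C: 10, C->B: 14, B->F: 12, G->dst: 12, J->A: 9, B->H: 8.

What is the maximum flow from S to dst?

7

Augment S->I->D->C->B->F->E->dst: bottleneck 4. Total 4.
Augment S->J->A->C->B->F->E->dst: bottleneck 3. Total 7.
No augmenting path remains in the residual graph.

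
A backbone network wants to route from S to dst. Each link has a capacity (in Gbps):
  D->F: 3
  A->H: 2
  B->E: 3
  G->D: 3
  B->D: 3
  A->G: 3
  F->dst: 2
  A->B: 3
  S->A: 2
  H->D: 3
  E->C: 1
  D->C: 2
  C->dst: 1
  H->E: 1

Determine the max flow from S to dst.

2

Augment S->A->B->D->C->dst: bottleneck 1. Total 1.
Augment S->A->B->D->F->dst: bottleneck 1. Total 2.
No augmenting path remains in the residual graph.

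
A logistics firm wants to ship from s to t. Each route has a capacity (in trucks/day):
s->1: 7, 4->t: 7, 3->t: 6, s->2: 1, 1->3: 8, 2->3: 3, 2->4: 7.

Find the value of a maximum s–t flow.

Augment s->2->4->t: bottleneck 1. Total 1.
Augment s->1->3->t: bottleneck 6. Total 7.
No augmenting path remains in the residual graph.

7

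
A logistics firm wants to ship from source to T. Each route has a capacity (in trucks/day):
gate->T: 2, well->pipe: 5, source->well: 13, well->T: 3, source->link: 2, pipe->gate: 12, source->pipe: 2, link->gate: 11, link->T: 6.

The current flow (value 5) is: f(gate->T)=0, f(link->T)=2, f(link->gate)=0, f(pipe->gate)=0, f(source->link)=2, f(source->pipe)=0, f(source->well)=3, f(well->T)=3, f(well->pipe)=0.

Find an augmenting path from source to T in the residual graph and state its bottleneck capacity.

Residual along source->pipe->gate->T: source->pipe: 2, pipe->gate: 12, gate->T: 2.
Bottleneck = min = 2.

source->pipe->gate->T, bottleneck 2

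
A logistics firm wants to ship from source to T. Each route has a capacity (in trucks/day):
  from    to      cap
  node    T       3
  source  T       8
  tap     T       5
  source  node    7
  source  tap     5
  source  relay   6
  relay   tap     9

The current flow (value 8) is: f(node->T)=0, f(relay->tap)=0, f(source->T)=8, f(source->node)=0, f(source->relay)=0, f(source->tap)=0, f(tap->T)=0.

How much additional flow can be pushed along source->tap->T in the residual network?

Residual capacities along the path: source->tap: 5, tap->T: 5.
Minimum is 5.

5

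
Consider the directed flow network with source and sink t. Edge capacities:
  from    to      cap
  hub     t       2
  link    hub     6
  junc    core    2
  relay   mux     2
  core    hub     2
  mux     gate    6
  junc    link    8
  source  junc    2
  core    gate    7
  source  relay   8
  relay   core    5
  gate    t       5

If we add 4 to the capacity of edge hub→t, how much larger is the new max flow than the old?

Original max flow = 7.
After raising cap(hub→t), augmenting paths through that edge carry 2 more units.
New max flow = 9. Increase = 2.

2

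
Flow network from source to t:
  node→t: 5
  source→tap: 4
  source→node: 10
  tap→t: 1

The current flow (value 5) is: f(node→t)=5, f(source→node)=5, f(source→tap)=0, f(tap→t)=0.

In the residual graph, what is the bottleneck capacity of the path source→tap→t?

Residual capacities along the path: source→tap: 4, tap→t: 1.
Minimum is 1.

1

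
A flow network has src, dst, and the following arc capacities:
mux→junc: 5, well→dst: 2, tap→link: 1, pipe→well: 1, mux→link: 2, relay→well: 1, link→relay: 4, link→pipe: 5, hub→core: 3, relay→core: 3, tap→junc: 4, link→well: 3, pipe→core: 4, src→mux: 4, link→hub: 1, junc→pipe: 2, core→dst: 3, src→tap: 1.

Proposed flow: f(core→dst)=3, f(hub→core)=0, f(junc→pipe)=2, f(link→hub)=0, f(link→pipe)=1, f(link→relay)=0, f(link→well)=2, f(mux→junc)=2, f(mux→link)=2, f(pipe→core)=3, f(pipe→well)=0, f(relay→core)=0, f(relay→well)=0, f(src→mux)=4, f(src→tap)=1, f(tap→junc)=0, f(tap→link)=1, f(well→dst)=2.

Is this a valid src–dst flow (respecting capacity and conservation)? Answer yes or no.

Every edge has 0 ≤ f(e) ≤ cap(e).
At each intermediate node, inflow equals outflow.

Yes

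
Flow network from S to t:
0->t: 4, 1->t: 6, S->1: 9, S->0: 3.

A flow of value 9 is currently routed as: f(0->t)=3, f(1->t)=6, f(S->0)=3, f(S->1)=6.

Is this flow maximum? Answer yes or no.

Residual reachable from S: {1, S}; t is not reachable.
Saturated cut: S->0, 1->t with total capacity 9 = current flow value. Flow is maximum.

Yes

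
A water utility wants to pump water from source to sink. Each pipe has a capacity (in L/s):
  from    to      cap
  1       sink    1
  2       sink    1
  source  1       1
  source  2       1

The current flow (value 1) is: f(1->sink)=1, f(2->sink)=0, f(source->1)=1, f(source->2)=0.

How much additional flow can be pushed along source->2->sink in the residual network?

1

Residual capacities along the path: source->2: 1, 2->sink: 1.
Minimum is 1.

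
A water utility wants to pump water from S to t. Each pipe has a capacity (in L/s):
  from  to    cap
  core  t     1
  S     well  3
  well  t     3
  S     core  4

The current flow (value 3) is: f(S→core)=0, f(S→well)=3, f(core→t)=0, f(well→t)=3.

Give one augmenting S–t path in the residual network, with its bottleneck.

S→core→t, bottleneck 1

Residual along S→core→t: S→core: 4, core→t: 1.
Bottleneck = min = 1.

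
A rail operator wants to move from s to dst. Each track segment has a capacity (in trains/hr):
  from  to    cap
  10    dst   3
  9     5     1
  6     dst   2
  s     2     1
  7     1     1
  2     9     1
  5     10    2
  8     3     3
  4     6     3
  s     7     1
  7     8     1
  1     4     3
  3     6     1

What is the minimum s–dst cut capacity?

Max flow = 2 (via 2 augmenting paths).
In the residual at optimum, the set reachable from s is {s}.
Cut edges: s→2 (cap 1), s→7 (cap 1). Sum = 2.

2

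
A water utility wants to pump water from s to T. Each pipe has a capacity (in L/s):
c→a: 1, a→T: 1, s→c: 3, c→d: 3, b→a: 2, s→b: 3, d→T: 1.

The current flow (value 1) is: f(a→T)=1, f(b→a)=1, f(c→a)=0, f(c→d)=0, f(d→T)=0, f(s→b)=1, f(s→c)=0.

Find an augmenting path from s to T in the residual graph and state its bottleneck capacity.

Residual along s→c→d→T: s→c: 3, c→d: 3, d→T: 1.
Bottleneck = min = 1.

s→c→d→T, bottleneck 1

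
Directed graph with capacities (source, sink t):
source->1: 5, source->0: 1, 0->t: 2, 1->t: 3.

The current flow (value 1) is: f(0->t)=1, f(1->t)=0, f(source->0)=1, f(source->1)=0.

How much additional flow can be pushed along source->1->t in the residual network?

3

Residual capacities along the path: source->1: 5, 1->t: 3.
Minimum is 3.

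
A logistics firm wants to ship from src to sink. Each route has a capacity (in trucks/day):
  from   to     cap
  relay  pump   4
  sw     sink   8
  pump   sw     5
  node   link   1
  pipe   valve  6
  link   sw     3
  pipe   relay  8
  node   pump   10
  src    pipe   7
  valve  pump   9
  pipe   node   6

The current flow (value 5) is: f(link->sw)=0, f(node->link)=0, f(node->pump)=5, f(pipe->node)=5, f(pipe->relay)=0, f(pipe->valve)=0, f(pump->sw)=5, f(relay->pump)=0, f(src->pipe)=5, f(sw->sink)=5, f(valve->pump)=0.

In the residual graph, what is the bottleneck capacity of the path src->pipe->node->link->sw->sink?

Residual capacities along the path: src->pipe: 2, pipe->node: 1, node->link: 1, link->sw: 3, sw->sink: 3.
Minimum is 1.

1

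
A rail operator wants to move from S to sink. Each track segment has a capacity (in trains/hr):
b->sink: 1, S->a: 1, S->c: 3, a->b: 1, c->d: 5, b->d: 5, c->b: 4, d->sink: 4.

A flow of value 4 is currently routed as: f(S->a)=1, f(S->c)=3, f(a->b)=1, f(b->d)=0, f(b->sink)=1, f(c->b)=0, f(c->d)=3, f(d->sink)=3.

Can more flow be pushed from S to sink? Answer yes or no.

Residual reachable from S: {S}; sink is not reachable.
Saturated cut: S->a, S->c with total capacity 4 = current flow value. Flow is maximum.

No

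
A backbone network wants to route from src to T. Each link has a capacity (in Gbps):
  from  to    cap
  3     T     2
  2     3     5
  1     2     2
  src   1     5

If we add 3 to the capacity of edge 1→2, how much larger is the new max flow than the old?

0

Original max flow = 2.
Even with extra capacity on 1→2, another cut of capacity 2 remains binding.
New max flow = 2. Increase = 0.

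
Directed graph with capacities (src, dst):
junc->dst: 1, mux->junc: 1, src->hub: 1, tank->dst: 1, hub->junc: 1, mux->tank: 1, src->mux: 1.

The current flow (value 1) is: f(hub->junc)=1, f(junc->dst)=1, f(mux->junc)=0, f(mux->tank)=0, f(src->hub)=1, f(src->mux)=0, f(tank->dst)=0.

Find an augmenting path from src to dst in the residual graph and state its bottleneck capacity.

Residual along src->mux->tank->dst: src->mux: 1, mux->tank: 1, tank->dst: 1.
Bottleneck = min = 1.

src->mux->tank->dst, bottleneck 1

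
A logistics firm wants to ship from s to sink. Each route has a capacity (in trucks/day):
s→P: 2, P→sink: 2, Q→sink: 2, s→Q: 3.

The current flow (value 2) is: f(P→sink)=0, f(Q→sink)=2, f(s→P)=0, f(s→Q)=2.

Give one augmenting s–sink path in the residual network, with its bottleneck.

Residual along s→P→sink: s→P: 2, P→sink: 2.
Bottleneck = min = 2.

s→P→sink, bottleneck 2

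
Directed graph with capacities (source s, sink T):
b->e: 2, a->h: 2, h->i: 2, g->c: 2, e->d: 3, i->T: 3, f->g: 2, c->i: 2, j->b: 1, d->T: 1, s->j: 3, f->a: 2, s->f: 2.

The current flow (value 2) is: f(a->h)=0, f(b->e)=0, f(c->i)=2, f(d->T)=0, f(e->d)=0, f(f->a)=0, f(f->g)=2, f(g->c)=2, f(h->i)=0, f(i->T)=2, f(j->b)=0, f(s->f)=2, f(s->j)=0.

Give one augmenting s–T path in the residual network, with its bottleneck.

Residual along s->j->b->e->d->T: s->j: 3, j->b: 1, b->e: 2, e->d: 3, d->T: 1.
Bottleneck = min = 1.

s->j->b->e->d->T, bottleneck 1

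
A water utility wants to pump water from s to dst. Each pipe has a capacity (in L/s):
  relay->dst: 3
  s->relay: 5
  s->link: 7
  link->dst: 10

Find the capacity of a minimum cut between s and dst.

10

Max flow = 10 (via 2 augmenting paths).
In the residual at optimum, the set reachable from s is {relay, s}.
Cut edges: s->link (cap 7), relay->dst (cap 3). Sum = 10.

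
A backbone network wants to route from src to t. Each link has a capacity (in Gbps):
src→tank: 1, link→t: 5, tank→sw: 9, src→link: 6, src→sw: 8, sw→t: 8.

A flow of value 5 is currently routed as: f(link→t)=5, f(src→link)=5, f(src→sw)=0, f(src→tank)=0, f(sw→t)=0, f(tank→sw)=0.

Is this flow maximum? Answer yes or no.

Residual path src→sw→t has bottleneck 8 > 0.
Pushing 8 along it raises the flow to 13, so the given flow is not maximum.

No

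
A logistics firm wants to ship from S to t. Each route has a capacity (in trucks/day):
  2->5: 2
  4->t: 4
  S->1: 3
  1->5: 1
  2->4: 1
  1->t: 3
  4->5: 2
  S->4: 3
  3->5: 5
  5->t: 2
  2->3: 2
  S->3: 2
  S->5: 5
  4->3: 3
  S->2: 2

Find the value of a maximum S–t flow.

9

Augment S->4->t: bottleneck 3. Total 3.
Augment S->1->t: bottleneck 3. Total 6.
Augment S->5->t: bottleneck 2. Total 8.
Augment S->2->4->t: bottleneck 1. Total 9.
No augmenting path remains in the residual graph.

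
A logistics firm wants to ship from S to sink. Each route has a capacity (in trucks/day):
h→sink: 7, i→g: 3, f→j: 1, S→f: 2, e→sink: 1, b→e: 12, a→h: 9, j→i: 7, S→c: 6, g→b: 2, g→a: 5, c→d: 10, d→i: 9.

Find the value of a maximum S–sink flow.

Augment S→c→d→i→g→a→h→sink: bottleneck 3. Total 3.
No augmenting path remains in the residual graph.

3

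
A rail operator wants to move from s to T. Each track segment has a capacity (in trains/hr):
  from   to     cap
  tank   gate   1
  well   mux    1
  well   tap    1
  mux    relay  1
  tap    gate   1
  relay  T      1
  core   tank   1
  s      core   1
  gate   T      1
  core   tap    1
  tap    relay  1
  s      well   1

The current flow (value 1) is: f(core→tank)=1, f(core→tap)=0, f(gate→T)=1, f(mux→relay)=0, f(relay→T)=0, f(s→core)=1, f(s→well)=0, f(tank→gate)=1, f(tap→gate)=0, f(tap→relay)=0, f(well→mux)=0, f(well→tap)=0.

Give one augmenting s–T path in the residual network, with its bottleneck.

Residual along s→well→tap→relay→T: s→well: 1, well→tap: 1, tap→relay: 1, relay→T: 1.
Bottleneck = min = 1.

s→well→tap→relay→T, bottleneck 1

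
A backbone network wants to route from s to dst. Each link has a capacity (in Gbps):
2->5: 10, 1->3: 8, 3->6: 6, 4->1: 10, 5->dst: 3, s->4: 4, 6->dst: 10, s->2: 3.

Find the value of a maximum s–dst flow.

Augment s->2->5->dst: bottleneck 3. Total 3.
Augment s->4->1->3->6->dst: bottleneck 4. Total 7.
No augmenting path remains in the residual graph.

7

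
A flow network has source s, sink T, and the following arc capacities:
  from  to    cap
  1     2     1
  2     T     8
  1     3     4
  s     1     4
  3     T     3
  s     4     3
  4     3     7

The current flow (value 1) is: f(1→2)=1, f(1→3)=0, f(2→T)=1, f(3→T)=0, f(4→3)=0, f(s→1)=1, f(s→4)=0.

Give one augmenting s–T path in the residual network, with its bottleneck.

Residual along s→1→3→T: s→1: 3, 1→3: 4, 3→T: 3.
Bottleneck = min = 3.

s→1→3→T, bottleneck 3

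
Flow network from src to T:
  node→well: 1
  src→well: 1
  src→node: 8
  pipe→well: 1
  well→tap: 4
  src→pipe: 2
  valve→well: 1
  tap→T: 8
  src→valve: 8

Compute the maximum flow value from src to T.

4

Augment src→well→tap→T: bottleneck 1. Total 1.
Augment src→node→well→tap→T: bottleneck 1. Total 2.
Augment src→pipe→well→tap→T: bottleneck 1. Total 3.
Augment src→valve→well→tap→T: bottleneck 1. Total 4.
No augmenting path remains in the residual graph.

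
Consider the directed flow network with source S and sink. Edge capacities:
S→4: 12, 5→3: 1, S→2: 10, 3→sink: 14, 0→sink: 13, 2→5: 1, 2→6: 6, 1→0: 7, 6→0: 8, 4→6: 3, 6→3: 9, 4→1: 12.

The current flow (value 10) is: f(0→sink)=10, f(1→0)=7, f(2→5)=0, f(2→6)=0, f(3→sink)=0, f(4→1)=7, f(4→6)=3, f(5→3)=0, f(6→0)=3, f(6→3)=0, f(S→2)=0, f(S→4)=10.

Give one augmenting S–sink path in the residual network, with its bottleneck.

S→2→6→0→sink, bottleneck 3

Residual along S→2→6→0→sink: S→2: 10, 2→6: 6, 6→0: 5, 0→sink: 3.
Bottleneck = min = 3.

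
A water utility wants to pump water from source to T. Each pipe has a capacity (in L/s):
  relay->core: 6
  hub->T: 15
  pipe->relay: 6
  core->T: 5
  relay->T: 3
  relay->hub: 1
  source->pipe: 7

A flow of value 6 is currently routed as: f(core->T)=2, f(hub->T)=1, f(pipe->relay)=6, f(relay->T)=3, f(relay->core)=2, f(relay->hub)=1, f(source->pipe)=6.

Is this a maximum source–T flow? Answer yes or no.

Yes

Residual reachable from source: {pipe, source}; T is not reachable.
Saturated cut: pipe->relay with total capacity 6 = current flow value. Flow is maximum.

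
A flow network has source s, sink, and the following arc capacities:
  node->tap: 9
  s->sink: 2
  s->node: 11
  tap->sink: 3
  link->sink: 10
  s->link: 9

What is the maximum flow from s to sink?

14

Augment s->sink: bottleneck 2. Total 2.
Augment s->link->sink: bottleneck 9. Total 11.
Augment s->node->tap->sink: bottleneck 3. Total 14.
No augmenting path remains in the residual graph.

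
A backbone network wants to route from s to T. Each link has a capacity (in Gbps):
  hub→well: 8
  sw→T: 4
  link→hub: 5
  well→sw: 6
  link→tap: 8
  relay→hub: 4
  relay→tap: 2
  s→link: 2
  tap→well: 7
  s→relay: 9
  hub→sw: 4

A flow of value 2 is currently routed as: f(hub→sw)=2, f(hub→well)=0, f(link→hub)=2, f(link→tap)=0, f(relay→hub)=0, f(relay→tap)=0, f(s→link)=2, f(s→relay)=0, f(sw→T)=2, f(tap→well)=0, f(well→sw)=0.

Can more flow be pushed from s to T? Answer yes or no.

Yes

Residual path s→relay→hub→sw→T has bottleneck 2 > 0.
Pushing 2 along it raises the flow to 4, so the given flow is not maximum.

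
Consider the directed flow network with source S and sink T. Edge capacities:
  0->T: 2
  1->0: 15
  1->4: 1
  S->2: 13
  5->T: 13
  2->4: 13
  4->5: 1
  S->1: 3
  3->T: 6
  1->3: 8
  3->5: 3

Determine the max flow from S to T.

Augment S->1->3->T: bottleneck 3. Total 3.
Augment S->2->4->5->T: bottleneck 1. Total 4.
No augmenting path remains in the residual graph.

4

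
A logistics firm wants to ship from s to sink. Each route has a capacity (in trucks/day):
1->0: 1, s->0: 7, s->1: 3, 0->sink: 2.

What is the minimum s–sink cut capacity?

Max flow = 2 (via 1 augmenting path).
In the residual at optimum, the set reachable from s is {0, 1, s}.
Cut edges: 0->sink (cap 2). Sum = 2.

2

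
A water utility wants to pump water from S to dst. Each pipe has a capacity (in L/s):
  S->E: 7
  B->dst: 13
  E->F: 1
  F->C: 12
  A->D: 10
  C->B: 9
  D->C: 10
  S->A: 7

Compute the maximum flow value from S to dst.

Augment S->A->D->C->B->dst: bottleneck 7. Total 7.
Augment S->E->F->C->B->dst: bottleneck 1. Total 8.
No augmenting path remains in the residual graph.

8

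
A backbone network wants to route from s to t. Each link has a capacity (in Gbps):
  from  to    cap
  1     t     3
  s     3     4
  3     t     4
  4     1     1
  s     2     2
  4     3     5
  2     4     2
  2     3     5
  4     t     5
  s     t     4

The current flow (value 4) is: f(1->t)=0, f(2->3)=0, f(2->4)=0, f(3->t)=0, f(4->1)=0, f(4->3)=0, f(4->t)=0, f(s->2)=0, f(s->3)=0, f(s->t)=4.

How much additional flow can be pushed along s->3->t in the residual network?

4

Residual capacities along the path: s->3: 4, 3->t: 4.
Minimum is 4.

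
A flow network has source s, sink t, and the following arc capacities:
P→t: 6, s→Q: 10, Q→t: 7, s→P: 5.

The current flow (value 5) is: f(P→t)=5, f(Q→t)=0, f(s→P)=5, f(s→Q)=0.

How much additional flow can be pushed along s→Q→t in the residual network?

Residual capacities along the path: s→Q: 10, Q→t: 7.
Minimum is 7.

7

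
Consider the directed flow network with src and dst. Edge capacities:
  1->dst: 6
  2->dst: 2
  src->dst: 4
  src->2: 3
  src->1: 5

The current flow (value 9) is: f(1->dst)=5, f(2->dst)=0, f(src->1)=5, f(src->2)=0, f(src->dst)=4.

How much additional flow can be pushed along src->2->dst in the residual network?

Residual capacities along the path: src->2: 3, 2->dst: 2.
Minimum is 2.

2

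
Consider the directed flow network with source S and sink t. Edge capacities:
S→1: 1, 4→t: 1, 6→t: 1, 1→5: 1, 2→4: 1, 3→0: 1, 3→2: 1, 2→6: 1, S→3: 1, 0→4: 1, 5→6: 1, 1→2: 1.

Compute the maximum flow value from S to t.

2

Augment S→3→0→4→t: bottleneck 1. Total 1.
Augment S→1→2→6→t: bottleneck 1. Total 2.
No augmenting path remains in the residual graph.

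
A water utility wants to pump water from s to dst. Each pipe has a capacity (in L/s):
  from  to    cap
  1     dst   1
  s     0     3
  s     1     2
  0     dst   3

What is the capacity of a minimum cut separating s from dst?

4

Max flow = 4 (via 2 augmenting paths).
In the residual at optimum, the set reachable from s is {1, s}.
Cut edges: s→0 (cap 3), 1→dst (cap 1). Sum = 4.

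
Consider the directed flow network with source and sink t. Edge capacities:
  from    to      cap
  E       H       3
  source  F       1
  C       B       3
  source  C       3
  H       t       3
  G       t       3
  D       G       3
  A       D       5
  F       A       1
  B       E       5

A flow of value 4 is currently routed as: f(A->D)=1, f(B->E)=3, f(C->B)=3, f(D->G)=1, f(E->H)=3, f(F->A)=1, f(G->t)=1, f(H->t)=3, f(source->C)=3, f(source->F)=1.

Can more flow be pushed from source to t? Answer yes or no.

Residual reachable from source: {source}; t is not reachable.
Saturated cut: source->F, source->C with total capacity 4 = current flow value. Flow is maximum.

No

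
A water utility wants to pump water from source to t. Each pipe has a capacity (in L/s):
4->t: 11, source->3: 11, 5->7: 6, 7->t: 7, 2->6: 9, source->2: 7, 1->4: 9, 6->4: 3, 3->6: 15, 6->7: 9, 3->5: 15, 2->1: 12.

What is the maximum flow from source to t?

17

Augment source->2->1->4->t: bottleneck 7. Total 7.
Augment source->3->6->4->t: bottleneck 3. Total 10.
Augment source->3->6->7->t: bottleneck 7. Total 17.
No augmenting path remains in the residual graph.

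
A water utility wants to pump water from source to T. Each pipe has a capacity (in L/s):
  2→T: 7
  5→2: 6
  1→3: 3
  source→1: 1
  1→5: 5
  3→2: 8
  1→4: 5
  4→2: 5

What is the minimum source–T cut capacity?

Max flow = 1 (via 1 augmenting path).
In the residual at optimum, the set reachable from source is {source}.
Cut edges: source→1 (cap 1). Sum = 1.

1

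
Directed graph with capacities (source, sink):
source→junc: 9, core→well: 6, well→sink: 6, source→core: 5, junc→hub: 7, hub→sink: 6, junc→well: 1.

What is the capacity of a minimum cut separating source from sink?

Max flow = 12 (via 3 augmenting paths).
In the residual at optimum, the set reachable from source is {hub, junc, source}.
Cut edges: source→core (cap 5), junc→well (cap 1), hub→sink (cap 6). Sum = 12.

12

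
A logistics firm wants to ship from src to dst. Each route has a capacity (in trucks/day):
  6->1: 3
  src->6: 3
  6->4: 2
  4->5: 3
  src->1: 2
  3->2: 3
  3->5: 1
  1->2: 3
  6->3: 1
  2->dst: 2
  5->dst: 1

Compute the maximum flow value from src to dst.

Augment src->1->2->dst: bottleneck 2. Total 2.
Augment src->6->4->5->dst: bottleneck 1. Total 3.
No augmenting path remains in the residual graph.

3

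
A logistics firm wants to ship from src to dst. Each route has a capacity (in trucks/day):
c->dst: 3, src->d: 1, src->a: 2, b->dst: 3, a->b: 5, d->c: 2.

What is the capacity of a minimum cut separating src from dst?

Max flow = 3 (via 2 augmenting paths).
In the residual at optimum, the set reachable from src is {src}.
Cut edges: src->d (cap 1), src->a (cap 2). Sum = 3.

3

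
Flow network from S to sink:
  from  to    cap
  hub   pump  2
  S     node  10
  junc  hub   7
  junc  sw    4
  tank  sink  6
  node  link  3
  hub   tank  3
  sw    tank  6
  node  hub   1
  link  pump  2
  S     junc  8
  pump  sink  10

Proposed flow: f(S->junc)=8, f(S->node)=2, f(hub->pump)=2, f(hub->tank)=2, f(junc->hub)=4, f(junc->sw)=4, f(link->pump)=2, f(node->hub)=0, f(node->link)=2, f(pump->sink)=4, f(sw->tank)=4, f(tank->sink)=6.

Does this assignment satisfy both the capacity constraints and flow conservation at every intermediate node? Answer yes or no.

Yes

Every edge has 0 ≤ f(e) ≤ cap(e).
At each intermediate node, inflow equals outflow.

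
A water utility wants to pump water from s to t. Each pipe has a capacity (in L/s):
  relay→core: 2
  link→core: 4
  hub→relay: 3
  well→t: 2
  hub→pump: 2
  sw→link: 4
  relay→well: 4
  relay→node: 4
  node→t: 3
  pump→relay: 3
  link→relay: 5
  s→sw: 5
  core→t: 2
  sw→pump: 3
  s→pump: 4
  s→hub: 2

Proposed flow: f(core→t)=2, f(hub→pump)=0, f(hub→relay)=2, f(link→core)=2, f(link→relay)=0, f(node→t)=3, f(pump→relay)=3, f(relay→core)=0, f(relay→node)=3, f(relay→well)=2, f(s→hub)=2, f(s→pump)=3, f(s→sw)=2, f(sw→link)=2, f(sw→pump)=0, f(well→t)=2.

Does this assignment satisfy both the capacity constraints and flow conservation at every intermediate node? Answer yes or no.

Yes

Every edge has 0 ≤ f(e) ≤ cap(e).
At each intermediate node, inflow equals outflow.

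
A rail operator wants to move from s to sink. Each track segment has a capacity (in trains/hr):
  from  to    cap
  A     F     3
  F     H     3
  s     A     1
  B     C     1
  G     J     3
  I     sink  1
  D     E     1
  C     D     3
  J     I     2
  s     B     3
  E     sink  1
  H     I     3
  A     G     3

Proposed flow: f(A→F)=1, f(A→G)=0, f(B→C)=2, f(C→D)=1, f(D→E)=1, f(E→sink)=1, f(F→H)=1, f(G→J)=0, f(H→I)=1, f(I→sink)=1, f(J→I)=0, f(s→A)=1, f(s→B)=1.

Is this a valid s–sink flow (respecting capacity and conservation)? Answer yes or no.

Capacity violated on B→C: flow 2 > capacity 1.

No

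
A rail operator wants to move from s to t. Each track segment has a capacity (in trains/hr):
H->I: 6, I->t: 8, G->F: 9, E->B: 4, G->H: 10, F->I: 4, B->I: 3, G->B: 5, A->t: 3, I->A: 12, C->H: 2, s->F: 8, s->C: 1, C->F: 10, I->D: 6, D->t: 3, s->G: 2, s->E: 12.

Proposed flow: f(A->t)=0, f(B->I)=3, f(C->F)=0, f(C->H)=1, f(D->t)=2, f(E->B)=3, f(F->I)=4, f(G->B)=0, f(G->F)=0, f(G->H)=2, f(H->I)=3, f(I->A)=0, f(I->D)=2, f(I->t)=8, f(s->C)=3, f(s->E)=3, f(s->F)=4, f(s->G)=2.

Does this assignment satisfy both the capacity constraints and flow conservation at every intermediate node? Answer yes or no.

No

Capacity violated on s->C: flow 3 > capacity 1.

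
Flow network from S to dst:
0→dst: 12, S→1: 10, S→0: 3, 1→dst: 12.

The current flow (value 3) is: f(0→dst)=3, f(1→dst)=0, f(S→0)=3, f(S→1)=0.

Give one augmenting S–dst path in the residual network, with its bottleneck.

Residual along S→1→dst: S→1: 10, 1→dst: 12.
Bottleneck = min = 10.

S→1→dst, bottleneck 10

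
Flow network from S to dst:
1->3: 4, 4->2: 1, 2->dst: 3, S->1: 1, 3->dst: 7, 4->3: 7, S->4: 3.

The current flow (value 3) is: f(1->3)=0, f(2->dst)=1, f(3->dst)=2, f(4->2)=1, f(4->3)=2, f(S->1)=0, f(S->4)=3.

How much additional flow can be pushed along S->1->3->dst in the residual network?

1

Residual capacities along the path: S->1: 1, 1->3: 4, 3->dst: 5.
Minimum is 1.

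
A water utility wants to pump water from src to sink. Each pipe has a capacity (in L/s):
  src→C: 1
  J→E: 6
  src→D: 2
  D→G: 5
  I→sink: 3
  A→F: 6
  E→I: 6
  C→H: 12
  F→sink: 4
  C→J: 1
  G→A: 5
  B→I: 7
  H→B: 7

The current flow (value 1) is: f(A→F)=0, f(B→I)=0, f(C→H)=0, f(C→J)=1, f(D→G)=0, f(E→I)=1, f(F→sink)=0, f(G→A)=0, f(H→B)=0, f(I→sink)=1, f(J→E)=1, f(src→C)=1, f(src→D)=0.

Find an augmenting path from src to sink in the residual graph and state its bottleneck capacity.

src→D→G→A→F→sink, bottleneck 2

Residual along src→D→G→A→F→sink: src→D: 2, D→G: 5, G→A: 5, A→F: 6, F→sink: 4.
Bottleneck = min = 2.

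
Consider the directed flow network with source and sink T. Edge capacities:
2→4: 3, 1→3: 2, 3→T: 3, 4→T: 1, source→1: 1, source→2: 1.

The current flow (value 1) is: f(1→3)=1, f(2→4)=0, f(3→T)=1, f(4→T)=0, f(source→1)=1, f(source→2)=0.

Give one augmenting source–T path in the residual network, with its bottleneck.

Residual along source→2→4→T: source→2: 1, 2→4: 3, 4→T: 1.
Bottleneck = min = 1.

source→2→4→T, bottleneck 1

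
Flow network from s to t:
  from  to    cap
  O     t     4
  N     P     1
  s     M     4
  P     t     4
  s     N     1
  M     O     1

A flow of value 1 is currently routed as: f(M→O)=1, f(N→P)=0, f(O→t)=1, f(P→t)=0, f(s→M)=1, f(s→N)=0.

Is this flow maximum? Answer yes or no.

Residual path s→N→P→t has bottleneck 1 > 0.
Pushing 1 along it raises the flow to 2, so the given flow is not maximum.

No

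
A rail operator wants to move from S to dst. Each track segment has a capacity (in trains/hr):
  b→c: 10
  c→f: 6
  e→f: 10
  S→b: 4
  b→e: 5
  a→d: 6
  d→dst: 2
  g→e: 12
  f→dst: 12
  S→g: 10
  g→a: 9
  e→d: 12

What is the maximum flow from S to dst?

Augment S→b→c→f→dst: bottleneck 4. Total 4.
Augment S→g→e→f→dst: bottleneck 8. Total 12.
Augment S→g→e→d→dst: bottleneck 2. Total 14.
No augmenting path remains in the residual graph.

14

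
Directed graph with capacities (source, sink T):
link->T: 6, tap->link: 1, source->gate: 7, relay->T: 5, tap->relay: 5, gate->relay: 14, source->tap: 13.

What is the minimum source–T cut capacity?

Max flow = 6 (via 2 augmenting paths).
In the residual at optimum, the set reachable from source is {gate, relay, source, tap}.
Cut edges: tap->link (cap 1), relay->T (cap 5). Sum = 6.

6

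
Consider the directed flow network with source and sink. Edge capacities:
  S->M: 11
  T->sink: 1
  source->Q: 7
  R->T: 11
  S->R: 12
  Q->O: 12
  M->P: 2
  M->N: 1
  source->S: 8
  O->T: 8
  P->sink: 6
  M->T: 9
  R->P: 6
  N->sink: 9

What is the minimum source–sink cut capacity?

8

Max flow = 8 (via 4 augmenting paths).
In the residual at optimum, the set reachable from source is {M, O, P, Q, R, S, T, source}.
Cut edges: M->N (cap 1), P->sink (cap 6), T->sink (cap 1). Sum = 8.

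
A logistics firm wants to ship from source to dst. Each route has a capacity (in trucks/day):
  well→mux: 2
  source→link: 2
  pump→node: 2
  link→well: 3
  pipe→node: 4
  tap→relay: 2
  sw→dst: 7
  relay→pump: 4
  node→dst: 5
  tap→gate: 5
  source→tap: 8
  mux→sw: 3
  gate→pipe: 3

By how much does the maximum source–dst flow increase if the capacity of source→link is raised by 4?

0

Original max flow = 7.
Even with extra capacity on source→link, another cut of capacity 7 remains binding.
New max flow = 7. Increase = 0.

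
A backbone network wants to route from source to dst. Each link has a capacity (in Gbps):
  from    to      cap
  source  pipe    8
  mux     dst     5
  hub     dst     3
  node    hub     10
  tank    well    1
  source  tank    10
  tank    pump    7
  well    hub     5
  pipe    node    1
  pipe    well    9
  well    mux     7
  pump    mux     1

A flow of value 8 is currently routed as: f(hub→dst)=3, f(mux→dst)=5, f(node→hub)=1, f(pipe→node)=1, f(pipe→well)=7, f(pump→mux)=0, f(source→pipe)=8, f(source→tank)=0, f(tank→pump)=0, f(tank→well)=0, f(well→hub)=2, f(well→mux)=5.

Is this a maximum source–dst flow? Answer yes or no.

Residual reachable from source: {hub, mux, node, pipe, pump, source, tank, well}; dst is not reachable.
Saturated cut: hub→dst, mux→dst with total capacity 8 = current flow value. Flow is maximum.

Yes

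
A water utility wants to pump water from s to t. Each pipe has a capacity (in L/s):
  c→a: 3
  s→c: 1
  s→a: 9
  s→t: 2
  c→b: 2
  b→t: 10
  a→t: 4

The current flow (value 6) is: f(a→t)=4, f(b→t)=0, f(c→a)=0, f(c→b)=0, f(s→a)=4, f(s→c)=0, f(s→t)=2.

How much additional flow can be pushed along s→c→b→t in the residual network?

1

Residual capacities along the path: s→c: 1, c→b: 2, b→t: 10.
Minimum is 1.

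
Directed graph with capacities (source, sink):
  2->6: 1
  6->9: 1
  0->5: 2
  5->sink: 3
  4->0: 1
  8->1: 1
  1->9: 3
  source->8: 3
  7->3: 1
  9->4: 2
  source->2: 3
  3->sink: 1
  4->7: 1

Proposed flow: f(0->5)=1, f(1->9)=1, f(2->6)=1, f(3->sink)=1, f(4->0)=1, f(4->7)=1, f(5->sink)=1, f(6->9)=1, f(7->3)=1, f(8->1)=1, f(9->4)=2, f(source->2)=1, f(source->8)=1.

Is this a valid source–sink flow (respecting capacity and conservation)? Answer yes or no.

Yes

Every edge has 0 ≤ f(e) ≤ cap(e).
At each intermediate node, inflow equals outflow.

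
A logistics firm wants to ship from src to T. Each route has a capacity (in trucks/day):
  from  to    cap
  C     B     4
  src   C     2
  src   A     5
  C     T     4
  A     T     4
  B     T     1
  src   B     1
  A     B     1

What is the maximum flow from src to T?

Augment src->C->T: bottleneck 2. Total 2.
Augment src->A->T: bottleneck 4. Total 6.
Augment src->B->T: bottleneck 1. Total 7.
No augmenting path remains in the residual graph.

7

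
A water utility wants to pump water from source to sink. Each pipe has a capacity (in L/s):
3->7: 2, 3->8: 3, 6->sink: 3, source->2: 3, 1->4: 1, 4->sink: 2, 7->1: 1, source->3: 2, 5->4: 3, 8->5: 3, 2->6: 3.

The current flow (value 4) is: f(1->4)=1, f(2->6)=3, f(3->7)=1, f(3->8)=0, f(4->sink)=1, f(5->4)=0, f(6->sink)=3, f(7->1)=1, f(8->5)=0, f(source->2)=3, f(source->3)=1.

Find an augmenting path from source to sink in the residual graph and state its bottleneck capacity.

Residual along source->3->8->5->4->sink: source->3: 1, 3->8: 3, 8->5: 3, 5->4: 3, 4->sink: 1.
Bottleneck = min = 1.

source->3->8->5->4->sink, bottleneck 1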